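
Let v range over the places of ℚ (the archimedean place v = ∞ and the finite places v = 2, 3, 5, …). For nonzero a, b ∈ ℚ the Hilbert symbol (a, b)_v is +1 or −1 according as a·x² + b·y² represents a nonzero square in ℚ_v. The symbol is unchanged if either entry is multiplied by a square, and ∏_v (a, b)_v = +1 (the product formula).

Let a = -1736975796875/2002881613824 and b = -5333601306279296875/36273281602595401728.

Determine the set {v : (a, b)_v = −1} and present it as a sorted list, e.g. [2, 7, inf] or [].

Mod squares: a ≡ -11, b ≡ -561. Check v ∈ {∞, 2, 3, 5, 7, 11, 13, 17}.
v=∞: -11 < 0 and -561 < 0  ⇒  (a,b)_∞ = -1.
v=11: a=11^3·(≡7), b=11^3·(≡3) mod 11; (7|11)=-1, (3|11)=+1; (−1)^{3·3·5}·(-1)^3·(+1)^3 = +1.
v=2: v_2(a)=-12, v_2(b)=-12; units ≡ 5, 7 (mod 8); ε·ε+αω+βω = 0·1+-12·0+-12·1 ≡ 0  ⇒  (a,b)_2 = +1.
v=5: a=5^6·(≡1), b=5^10·(≡4) mod 5; (1|5)=+1, (4|5)=+1; (−1)^{6·10·2}·(+1)^10·(+1)^6 = +1.
v=3: a=3^-10·(≡1), b=3^-17·(≡2) mod 3; (1|3)=+1, (2|3)=-1; (−1)^{-10·-17·1}·(+1)^-17·(-1)^-10 = +1.
v=13: a=13^-2·(≡8), b=13^-4·(≡11) mod 13; (8|13)=-1, (11|13)=-1; (−1)^{-2·-4·6}·(-1)^-4·(-1)^-2 = +1.
v=17: a=17^4·(≡7), b=17^7·(≡8) mod 17; (7|17)=-1, (8|17)=+1; (−1)^{4·7·8}·(-1)^7·(+1)^4 = -1.
v=7: a=7^-2·(≡6), b=7^-4·(≡3) mod 7; (6|7)=-1, (3|7)=-1; (−1)^{-2·-4·3}·(-1)^-4·(-1)^-2 = +1.
(-11, -561 / ℚ) ramifies at {17, ∞}: a division algebra.

[17, inf]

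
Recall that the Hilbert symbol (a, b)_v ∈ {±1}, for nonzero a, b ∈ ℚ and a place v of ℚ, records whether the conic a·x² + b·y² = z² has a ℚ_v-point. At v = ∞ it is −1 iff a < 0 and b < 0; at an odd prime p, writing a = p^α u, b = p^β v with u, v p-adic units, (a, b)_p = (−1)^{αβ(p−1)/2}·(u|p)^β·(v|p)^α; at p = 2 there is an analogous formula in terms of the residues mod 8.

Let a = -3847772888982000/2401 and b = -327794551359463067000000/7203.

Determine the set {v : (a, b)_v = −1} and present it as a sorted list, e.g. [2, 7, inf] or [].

(a, b) ≡ (-55, -418209) mod (ℚ^×)²; places V = {2, 3, 5, 7, 11, 19, 23, 29, ∞}.
(a,b)_3: α=2, u≡2; β=-1, v≡1 (mod 3); (2|3)=-1, (1|3)=+1; sign (−1)^0·-1^-1·+1^2 = -1.
(a,b)_29: α=2, u≡18; β=3, v≡8 (mod 29); (18|29)=-1, (8|29)=-1; sign (−1)^0·-1^3·-1^2 = -1.
(a,b)_∞: sgn(-55)=−, sgn(-418209)=−, so -1.
(a,b)_19: α=2, u≡15; β=3, v≡15 (mod 19); (15|19)=-1, (15|19)=-1; sign (−1)^0·-1^3·-1^2 = -1.
(a,b)_11: α=3, u≡6; β=5, v≡6 (mod 11); (6|11)=-1, (6|11)=-1; sign (−1)^1·-1^5·-1^3 = -1.
(a,b)_7: α=-4, u≡1; β=-4, v≡3 (mod 7); (1|7)=+1, (3|7)=-1; sign (−1)^0·+1^-4·-1^-4 = +1.
(a,b)_23: α=2, u≡20; β=3, v≡19 (mod 23); (20|23)=-1, (19|23)=-1; sign (−1)^0·-1^3·-1^2 = -1.
(a,b)_5: α=3, u≡4; β=6, v≡4 (mod 5); (4|5)=+1, (4|5)=+1; sign (−1)^0·+1^6·+1^3 = +1.
(a,b)_2: α=4, β=6; u≡1, v≡7 (mod 8); ε(u)ε(v)=0·1, αω(v)=4·0, βω(u)=6·0; sum ≡ 0  ⇒  +1.
Ram(-55, -418209) = {3, 11, 19, 23, 29, ∞}; no ℚ_3-point on the conic.

[3, 11, 19, 23, 29, inf]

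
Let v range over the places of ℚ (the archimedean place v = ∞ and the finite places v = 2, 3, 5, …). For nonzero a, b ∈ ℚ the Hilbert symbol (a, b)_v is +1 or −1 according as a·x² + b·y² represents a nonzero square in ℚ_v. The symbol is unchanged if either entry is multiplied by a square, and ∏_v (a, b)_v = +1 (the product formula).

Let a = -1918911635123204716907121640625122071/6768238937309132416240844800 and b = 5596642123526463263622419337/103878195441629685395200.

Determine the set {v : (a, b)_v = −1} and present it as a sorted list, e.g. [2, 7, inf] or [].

[2, 31]

Mod squares: a ≡ -217, b ≡ 4991. Check v ∈ {∞, 2, 3, 5, 7, 11, 13, 23, 29, 31, 37, 43}.
v=37: a=37^2·(≡23), b=37^2·(≡1) mod 37; (23|37)=-1, (1|37)=+1; (−1)^{2·2·18}·(-1)^2·(+1)^2 = +1.
v=31: a=31^1·(≡27), b=31^1·(≡22) mod 31; (27|31)=-1, (22|31)=-1; (−1)^{1·1·15}·(-1)^1·(-1)^1 = -1.
v=5: a=5^-2·(≡2), b=5^-2·(≡4) mod 5; (2|5)=-1, (4|5)=+1; (−1)^{-2·-2·2}·(-1)^-2·(+1)^-2 = +1.
v=11: a=11^8·(≡9), b=11^6·(≡8) mod 11; (9|11)=+1, (8|11)=-1; (−1)^{8·6·5}·(+1)^6·(-1)^8 = +1.
v=3: a=3^22·(≡2), b=3^16·(≡2) mod 3; (2|3)=-1, (2|3)=-1; (−1)^{22·16·1}·(-1)^16·(-1)^22 = +1.
v=29: a=29^2·(≡8), b=29^2·(≡17) mod 29; (8|29)=-1, (17|29)=-1; (−1)^{2·2·14}·(-1)^2·(-1)^2 = +1.
v=43: a=43^-2·(≡41), b=43^-4·(≡5) mod 43; (41|43)=+1, (5|43)=-1; (−1)^{-2·-4·21}·(+1)^-4·(-1)^-2 = +1.
v=7: a=7^-21·(≡1), b=7^-15·(≡3) mod 7; (1|7)=+1, (3|7)=-1; (−1)^{-21·-15·3}·(+1)^-15·(-1)^-21 = +1.
v=∞: -217 < 0 and 4991 > 0  ⇒  (a,b)_∞ = +1.
v=13: a=13^4·(≡10), b=13^2·(≡3) mod 13; (10|13)=+1, (3|13)=+1; (−1)^{4·2·6}·(+1)^2·(+1)^4 = +1.
v=23: a=23^4·(≡6), b=23^3·(≡22) mod 23; (6|23)=+1, (22|23)=-1; (−1)^{4·3·11}·(+1)^3·(-1)^4 = +1.
v=2: v_2(a)=-18, v_2(b)=-8; units ≡ 7, 7 (mod 8); ε·ε+αω+βω = 1·1+-18·0+-8·0 ≡ 1  ⇒  (a,b)_2 = -1.
Ram(-217, 4991) = {2, 31}; no ℚ_2-point on the conic.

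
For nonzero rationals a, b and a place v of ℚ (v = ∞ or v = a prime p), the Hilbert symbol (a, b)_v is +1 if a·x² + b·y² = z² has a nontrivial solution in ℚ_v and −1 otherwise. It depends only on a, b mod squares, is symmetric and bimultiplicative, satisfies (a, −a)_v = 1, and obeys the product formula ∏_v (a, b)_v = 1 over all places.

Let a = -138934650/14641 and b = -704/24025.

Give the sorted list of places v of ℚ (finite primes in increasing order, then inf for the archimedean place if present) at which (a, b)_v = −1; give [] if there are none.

[2, 19, 29, inf]

Mod squares: a ≡ -3306, b ≡ -11. Check v ∈ {∞, 2, 3, 5, 11, 19, 29, 31, 41}.
v=41: a=41^2·(≡22), b=41^0·(≡7) mod 41; (22|41)=-1, (7|41)=-1; (−1)^{2·0·20}·(-1)^0·(-1)^2 = +1.
v=∞: -3306 < 0 and -11 < 0  ⇒  (a,b)_∞ = -1.
v=11: a=11^-4·(≡3), b=11^1·(≡2) mod 11; (3|11)=+1, (2|11)=-1; (−1)^{-4·1·5}·(+1)^1·(-1)^-4 = +1.
v=3: a=3^1·(≡2), b=3^0·(≡1) mod 3; (2|3)=-1, (1|3)=+1; (−1)^{1·0·1}·(-1)^0·(+1)^1 = +1.
v=19: a=19^1·(≡6), b=19^0·(≡2) mod 19; (6|19)=+1, (2|19)=-1; (−1)^{1·0·9}·(+1)^0·(-1)^1 = -1.
v=5: a=5^2·(≡4), b=5^-2·(≡1) mod 5; (4|5)=+1, (1|5)=+1; (−1)^{2·-2·2}·(+1)^-2·(+1)^2 = +1.
v=2: v_2(a)=1, v_2(b)=6; units ≡ 3, 5 (mod 8); ε·ε+αω+βω = 1·0+1·1+6·1 ≡ 1  ⇒  (a,b)_2 = -1.
v=31: a=31^0·(≡21), b=31^-2·(≡14) mod 31; (21|31)=-1, (14|31)=+1; (−1)^{0·-2·15}·(-1)^-2·(+1)^0 = +1.
v=29: a=29^1·(≡27), b=29^0·(≡15) mod 29; (27|29)=-1, (15|29)=-1; (−1)^{1·0·14}·(-1)^0·(-1)^1 = -1.
Ram(-3306, -11) = {2, 19, 29, ∞}; no ℚ_2-point on the conic.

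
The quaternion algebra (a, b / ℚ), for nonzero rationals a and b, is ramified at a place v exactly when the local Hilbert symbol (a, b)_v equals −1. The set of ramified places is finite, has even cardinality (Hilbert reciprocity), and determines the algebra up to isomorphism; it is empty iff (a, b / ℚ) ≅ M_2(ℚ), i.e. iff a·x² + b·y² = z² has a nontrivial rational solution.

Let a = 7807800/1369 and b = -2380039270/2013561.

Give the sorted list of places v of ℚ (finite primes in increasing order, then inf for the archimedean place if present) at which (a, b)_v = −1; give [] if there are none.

[2, 3, 5, 11]

Mod squares: a ≡ 462, b ≡ -70. Check v ∈ {∞, 2, 3, 5, 7, 11, 13, 17, 37, 43}.
v=11: a=11^1·(≡5), b=11^-2·(≡2) mod 11; (5|11)=+1, (2|11)=-1; (−1)^{1·-2·5}·(+1)^-2·(-1)^1 = -1.
v=13: a=13^2·(≡6), b=13^0·(≡7) mod 13; (6|13)=-1, (7|13)=-1; (−1)^{2·0·6}·(-1)^0·(-1)^2 = +1.
v=3: a=3^1·(≡1), b=3^-2·(≡2) mod 3; (1|3)=+1, (2|3)=-1; (−1)^{1·-2·1}·(+1)^-2·(-1)^1 = -1.
v=5: a=5^2·(≡3), b=5^1·(≡1) mod 5; (3|5)=-1, (1|5)=+1; (−1)^{2·1·2}·(-1)^1·(+1)^2 = -1.
v=2: v_2(a)=3, v_2(b)=1; units ≡ 7, 5 (mod 8); ε·ε+αω+βω = 1·0+3·1+1·0 ≡ 1  ⇒  (a,b)_2 = -1.
v=∞: 462 > 0 and -70 < 0  ⇒  (a,b)_∞ = +1.
v=7: a=7^1·(≡5), b=7^7·(≡2) mod 7; (5|7)=-1, (2|7)=+1; (−1)^{1·7·3}·(-1)^7·(+1)^1 = +1.
v=37: a=37^-2·(≡23), b=37^0·(≡27) mod 37; (23|37)=-1, (27|37)=+1; (−1)^{-2·0·18}·(-1)^0·(+1)^-2 = +1.
v=43: a=43^0·(≡20), b=43^-2·(≡17) mod 43; (20|43)=-1, (17|43)=+1; (−1)^{0·-2·21}·(-1)^-2·(+1)^0 = +1.
v=17: a=17^0·(≡12), b=17^2·(≡13) mod 17; (12|17)=-1, (13|17)=+1; (−1)^{0·2·8}·(-1)^2·(+1)^0 = +1.
|Ram(462, -70)| = 4, even; anisotropic at {2, 3, 5, 11}.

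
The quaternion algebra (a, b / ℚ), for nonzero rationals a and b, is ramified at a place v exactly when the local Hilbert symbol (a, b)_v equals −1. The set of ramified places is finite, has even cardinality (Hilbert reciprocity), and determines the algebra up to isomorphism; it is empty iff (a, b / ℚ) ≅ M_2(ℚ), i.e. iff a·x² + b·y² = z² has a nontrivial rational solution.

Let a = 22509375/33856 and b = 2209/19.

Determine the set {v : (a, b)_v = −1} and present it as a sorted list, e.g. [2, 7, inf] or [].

(a, b) ≡ (15, 19) mod (ℚ^×)²; places V = {2, 3, 5, 7, 19, 23, 47, ∞}.
(a,b)_19: α=0, u≡10; β=-1, v≡5 (mod 19); (10|19)=-1, (5|19)=+1; sign (−1)^0·-1^-1·+1^0 = -1.
(a,b)_3: α=1, u≡2; β=0, v≡1 (mod 3); (2|3)=-1, (1|3)=+1; sign (−1)^0·-1^0·+1^1 = +1.
(a,b)_2: α=-6, β=0; u≡7, v≡3 (mod 8); ε(u)ε(v)=1·1, αω(v)=-6·1, βω(u)=0·0; sum ≡ 1  ⇒  -1.
(a,b)_7: α=4, u≡4; β=0, v≡5 (mod 7); (4|7)=+1, (5|7)=-1; sign (−1)^0·+1^0·-1^4 = +1.
(a,b)_47: α=0, u≡29; β=2, v≡5 (mod 47); (29|47)=-1, (5|47)=-1; sign (−1)^0·-1^2·-1^0 = +1.
(a,b)_∞: sgn(15)=+, sgn(19)=+, so +1.
(a,b)_23: α=-2, u≡7; β=0, v≡17 (mod 23); (7|23)=-1, (17|23)=-1; sign (−1)^0·-1^0·-1^-2 = +1.
(a,b)_5: α=5, u≡3; β=0, v≡1 (mod 5); (3|5)=-1, (1|5)=+1; sign (−1)^0·-1^0·+1^5 = +1.
|Ram(15, 19)| = 2, even; anisotropic at {2, 19}.

[2, 19]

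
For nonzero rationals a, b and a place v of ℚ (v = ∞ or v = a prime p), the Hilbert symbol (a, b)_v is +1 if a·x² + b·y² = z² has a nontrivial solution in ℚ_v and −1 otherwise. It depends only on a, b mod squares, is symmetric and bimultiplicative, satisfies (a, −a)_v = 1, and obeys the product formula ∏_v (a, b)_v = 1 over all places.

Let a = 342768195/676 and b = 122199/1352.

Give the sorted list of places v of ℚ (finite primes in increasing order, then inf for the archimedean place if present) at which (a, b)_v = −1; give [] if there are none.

[5, 17]

(a, b) ≡ (595, 462) mod (ℚ^×)²; places V = {2, 3, 5, 7, 11, 13, 17, 23, ∞}.
(a,b)_2: α=-2, β=-3; u≡3, v≡7 (mod 8); ε(u)ε(v)=1·1, αω(v)=-2·0, βω(u)=-3·1; sum ≡ 0  ⇒  +1.
(a,b)_13: α=-2, u≡4; β=-2, v≡8 (mod 13); (4|13)=+1, (8|13)=-1; sign (−1)^0·+1^-2·-1^-2 = +1.
(a,b)_5: α=1, u≡4; β=0, v≡2 (mod 5); (4|5)=+1, (2|5)=-1; sign (−1)^0·+1^0·-1^1 = -1.
(a,b)_∞: sgn(595)=+, sgn(462)=+, so +1.
(a,b)_11: α=2, u≡4; β=1, v≡1 (mod 11); (4|11)=+1, (1|11)=+1; sign (−1)^0·+1^1·+1^2 = +1.
(a,b)_7: α=1, u≡4; β=1, v≡6 (mod 7); (4|7)=+1, (6|7)=-1; sign (−1)^1·+1^1·-1^1 = +1.
(a,b)_3: α=2, u≡1; β=1, v≡1 (mod 3); (1|3)=+1, (1|3)=+1; sign (−1)^0·+1^1·+1^2 = +1.
(a,b)_17: α=1, u≡8; β=0, v≡6 (mod 17); (8|17)=+1, (6|17)=-1; sign (−1)^0·+1^0·-1^1 = -1.
(a,b)_23: α=2, u≡5; β=2, v≡9 (mod 23); (5|23)=-1, (9|23)=+1; sign (−1)^0·-1^2·+1^2 = +1.
Ram(595, 462) = {5, 17}; no ℚ_5-point on the conic.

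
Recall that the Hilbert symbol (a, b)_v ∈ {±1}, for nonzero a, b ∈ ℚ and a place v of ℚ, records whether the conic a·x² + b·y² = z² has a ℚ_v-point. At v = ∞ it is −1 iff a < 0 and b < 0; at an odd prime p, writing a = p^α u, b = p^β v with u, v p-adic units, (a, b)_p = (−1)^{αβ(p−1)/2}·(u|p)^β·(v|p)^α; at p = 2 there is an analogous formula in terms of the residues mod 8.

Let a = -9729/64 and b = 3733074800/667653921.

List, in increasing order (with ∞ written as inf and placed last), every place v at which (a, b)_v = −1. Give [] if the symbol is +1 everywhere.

[2, 47]

(a, b) ≡ (-1081, 23) mod (ℚ^×)²; places V = {2, 3, 5, 7, 11, 13, 23, 29, 47, ∞}.
(a,b)_2: α=-6, β=4; u≡7, v≡7 (mod 8); ε(u)ε(v)=1·1, αω(v)=-6·0, βω(u)=4·0; sum ≡ 1  ⇒  -1.
(a,b)_13: α=0, u≡5; β=2, v≡10 (mod 13); (5|13)=-1, (10|13)=+1; sign (−1)^0·-1^2·+1^0 = +1.
(a,b)_47: α=1, u≡21; β=0, v≡39 (mod 47); (21|47)=+1, (39|47)=-1; sign (−1)^0·+1^0·-1^1 = -1.
(a,b)_11: α=0, u≡8; β=-2, v≡5 (mod 11); (8|11)=-1, (5|11)=+1; sign (−1)^0·-1^-2·+1^0 = +1.
(a,b)_23: α=1, u≡11; β=1, v≡12 (mod 23); (11|23)=-1, (12|23)=+1; sign (−1)^1·-1^1·+1^1 = +1.
(a,b)_∞: sgn(-1081)=−, sgn(23)=+, so +1.
(a,b)_3: α=2, u≡2; β=-8, v≡2 (mod 3); (2|3)=-1, (2|3)=-1; sign (−1)^0·-1^-8·-1^2 = +1.
(a,b)_7: α=0, u≡1; β=4, v≡4 (mod 7); (1|7)=+1, (4|7)=+1; sign (−1)^0·+1^4·+1^0 = +1.
(a,b)_29: α=0, u≡17; β=-2, v≡6 (mod 29); (17|29)=-1, (6|29)=+1; sign (−1)^0·-1^-2·+1^0 = +1.
(a,b)_5: α=0, u≡4; β=2, v≡2 (mod 5); (4|5)=+1, (2|5)=-1; sign (−1)^0·+1^2·-1^0 = +1.
(-1081, 23 / ℚ) ramifies at {2, 47}: a division algebra.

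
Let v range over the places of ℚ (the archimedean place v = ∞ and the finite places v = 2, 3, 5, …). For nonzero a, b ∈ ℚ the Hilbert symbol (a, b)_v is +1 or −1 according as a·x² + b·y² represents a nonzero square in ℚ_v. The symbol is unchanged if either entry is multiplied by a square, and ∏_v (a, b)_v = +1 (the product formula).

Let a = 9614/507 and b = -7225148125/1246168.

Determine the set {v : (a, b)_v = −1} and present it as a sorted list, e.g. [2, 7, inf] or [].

(a, b) ≡ (28842, -286) mod (ℚ^×)²; places V = {2, 3, 5, 7, 11, 13, 17, 19, 23, 41, ∞}.
(a,b)_∞: sgn(28842)=+, sgn(-286)=−, so +1.
(a,b)_5: α=0, u≡2; β=4, v≡1 (mod 5); (2|5)=-1, (1|5)=+1; sign (−1)^0·-1^4·+1^0 = +1.
(a,b)_19: α=1, u≡17; β=0, v≡14 (mod 19); (17|19)=+1, (14|19)=-1; sign (−1)^0·+1^0·-1^1 = -1.
(a,b)_23: α=1, u≡4; β=2, v≡16 (mod 23); (4|23)=+1, (16|23)=+1; sign (−1)^0·+1^2·+1^1 = +1.
(a,b)_3: α=-1, u≡2; β=0, v≡2 (mod 3); (2|3)=-1, (2|3)=-1; sign (−1)^0·-1^0·-1^-1 = -1.
(a,b)_11: α=1, u≡5; β=-1, v≡8 (mod 11); (5|11)=+1, (8|11)=-1; sign (−1)^1·+1^-1·-1^1 = +1.
(a,b)_7: α=0, u≡1; β=-2, v≡1 (mod 7); (1|7)=+1, (1|7)=+1; sign (−1)^0·+1^-2·+1^0 = +1.
(a,b)_41: α=0, u≡15; β=2, v≡2 (mod 41); (15|41)=-1, (2|41)=+1; sign (−1)^0·-1^2·+1^0 = +1.
(a,b)_17: α=0, u≡14; β=-2, v≡12 (mod 17); (14|17)=-1, (12|17)=-1; sign (−1)^0·-1^-2·-1^0 = +1.
(a,b)_13: α=-2, u≡11; β=1, v≡3 (mod 13); (11|13)=-1, (3|13)=+1; sign (−1)^0·-1^1·+1^-2 = -1.
(a,b)_2: α=1, β=-3; u≡5, v≡1 (mod 8); ε(u)ε(v)=0·0, αω(v)=1·0, βω(u)=-3·1; sum ≡ 1  ⇒  -1.
|Ram(28842, -286)| = 4, even; anisotropic at {2, 3, 13, 19}.

[2, 3, 13, 19]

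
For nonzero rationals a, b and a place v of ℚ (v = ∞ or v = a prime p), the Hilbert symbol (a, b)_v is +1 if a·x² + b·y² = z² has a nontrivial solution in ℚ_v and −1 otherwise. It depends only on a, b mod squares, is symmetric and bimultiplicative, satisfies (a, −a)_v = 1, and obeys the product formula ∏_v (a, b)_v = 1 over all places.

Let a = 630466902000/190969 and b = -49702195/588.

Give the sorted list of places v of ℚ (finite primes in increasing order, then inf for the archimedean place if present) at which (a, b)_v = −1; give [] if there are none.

Mod squares: a ≡ 2162095, b ≡ -281865. Check v ∈ {∞, 2, 3, 5, 7, 13, 19, 23, 29, 31, 37, 43}.
v=∞: 2162095 > 0 and -281865 < 0  ⇒  (a,b)_∞ = +1.
v=37: a=37^1·(≡3), b=37^0·(≡33) mod 37; (3|37)=+1, (33|37)=+1; (−1)^{1·0·18}·(+1)^0·(+1)^1 = +1.
v=5: a=5^3·(≡4), b=5^1·(≡2) mod 5; (4|5)=+1, (2|5)=-1; (−1)^{3·1·2}·(+1)^1·(-1)^3 = -1.
v=43: a=43^0·(≡34), b=43^1·(≡11) mod 43; (34|43)=-1, (11|43)=+1; (−1)^{0·1·21}·(-1)^1·(+1)^0 = -1.
v=19: a=19^-2·(≡17), b=19^1·(≡4) mod 19; (17|19)=+1, (4|19)=+1; (−1)^{-2·1·9}·(+1)^1·(+1)^-2 = +1.
v=3: a=3^6·(≡1), b=3^-1·(≡2) mod 3; (1|3)=+1, (2|3)=-1; (−1)^{6·-1·1}·(+1)^-1·(-1)^6 = +1.
v=13: a=13^1·(≡5), b=13^0·(≡1) mod 13; (5|13)=-1, (1|13)=+1; (−1)^{1·0·6}·(-1)^0·(+1)^1 = +1.
v=23: a=23^-2·(≡4), b=23^3·(≡6) mod 23; (4|23)=+1, (6|23)=+1; (−1)^{-2·3·11}·(+1)^3·(+1)^-2 = +1.
v=29: a=29^1·(≡24), b=29^0·(≡8) mod 29; (24|29)=+1, (8|29)=-1; (−1)^{1·0·14}·(+1)^0·(-1)^1 = -1.
v=7: a=7^0·(≡6), b=7^-2·(≡2) mod 7; (6|7)=-1, (2|7)=+1; (−1)^{0·-2·3}·(-1)^-2·(+1)^0 = +1.
v=2: v_2(a)=4, v_2(b)=-2; units ≡ 7, 7 (mod 8); ε·ε+αω+βω = 1·1+4·0+-2·0 ≡ 1  ⇒  (a,b)_2 = -1.
v=31: a=31^1·(≡6), b=31^0·(≡19) mod 31; (6|31)=-1, (19|31)=+1; (−1)^{1·0·15}·(-1)^0·(+1)^1 = +1.
Ram(2162095, -281865) = {2, 5, 29, 43}; no ℚ_2-point on the conic.

[2, 5, 29, 43]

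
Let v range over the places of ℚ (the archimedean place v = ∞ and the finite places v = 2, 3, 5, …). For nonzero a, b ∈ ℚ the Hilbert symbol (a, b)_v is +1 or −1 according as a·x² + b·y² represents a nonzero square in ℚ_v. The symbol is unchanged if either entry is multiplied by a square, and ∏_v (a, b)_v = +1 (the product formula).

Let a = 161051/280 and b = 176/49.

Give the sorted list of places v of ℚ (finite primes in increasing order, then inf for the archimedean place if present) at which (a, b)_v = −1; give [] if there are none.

[2, 11]

(a, b) ≡ (770, 11) mod (ℚ^×)²; places V = {2, 5, 7, 11, ∞}.
(a,b)_11: α=5, u≡9; β=1, v≡1 (mod 11); (9|11)=+1, (1|11)=+1; sign (−1)^1·+1^1·+1^5 = -1.
(a,b)_7: α=-1, u≡6; β=-2, v≡1 (mod 7); (6|7)=-1, (1|7)=+1; sign (−1)^0·-1^-2·+1^-1 = +1.
(a,b)_2: α=-3, β=4; u≡1, v≡3 (mod 8); ε(u)ε(v)=0·1, αω(v)=-3·1, βω(u)=4·0; sum ≡ 1  ⇒  -1.
(a,b)_5: α=-1, u≡1; β=0, v≡4 (mod 5); (1|5)=+1, (4|5)=+1; sign (−1)^0·+1^0·+1^-1 = +1.
(a,b)_∞: sgn(770)=+, sgn(11)=+, so +1.
Ram(770, 11) = {2, 11}; no ℚ_2-point on the conic.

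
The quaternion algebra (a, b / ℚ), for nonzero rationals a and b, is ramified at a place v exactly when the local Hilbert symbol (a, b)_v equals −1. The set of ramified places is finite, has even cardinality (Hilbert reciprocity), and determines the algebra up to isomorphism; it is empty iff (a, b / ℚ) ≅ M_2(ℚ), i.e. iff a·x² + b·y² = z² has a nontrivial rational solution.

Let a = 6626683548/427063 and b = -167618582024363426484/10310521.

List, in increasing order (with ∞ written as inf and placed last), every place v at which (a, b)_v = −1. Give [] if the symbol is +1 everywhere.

[11, 23]

Mod squares: a ≡ 161, b ≡ -4301. Check v ∈ {∞, 2, 3, 7, 11, 13, 17, 19, 23, 37, 41}.
v=41: a=41^2·(≡35), b=41^4·(≡1) mod 41; (35|41)=-1, (1|41)=+1; (−1)^{2·4·20}·(-1)^4·(+1)^2 = +1.
v=7: a=7^-1·(≡4), b=7^0·(≡1) mod 7; (4|7)=+1, (1|7)=+1; (−1)^{-1·0·3}·(+1)^0·(+1)^-1 = +1.
v=∞: 161 > 0 and -4301 < 0  ⇒  (a,b)_∞ = +1.
v=2: v_2(a)=2, v_2(b)=2; units ≡ 1, 3 (mod 8); ε·ε+αω+βω = 0·1+2·1+2·0 ≡ 0  ⇒  (a,b)_2 = +1.
v=19: a=19^-2·(≡5), b=19^-2·(≡15) mod 19; (5|19)=+1, (15|19)=-1; (−1)^{-2·-2·9}·(+1)^-2·(-1)^-2 = +1.
v=13: a=13^-2·(≡6), b=13^-4·(≡7) mod 13; (6|13)=-1, (7|13)=-1; (−1)^{-2·-4·6}·(-1)^-4·(-1)^-2 = +1.
v=17: a=17^0·(≡13), b=17^1·(≡8) mod 17; (13|17)=+1, (8|17)=+1; (−1)^{0·1·8}·(+1)^1·(+1)^0 = +1.
v=23: a=23^3·(≡19), b=23^5·(≡5) mod 23; (19|23)=-1, (5|23)=-1; (−1)^{3·5·11}·(-1)^5·(-1)^3 = -1.
v=37: a=37^0·(≡22), b=37^2·(≡27) mod 37; (22|37)=-1, (27|37)=+1; (−1)^{0·2·18}·(-1)^2·(+1)^0 = +1.
v=11: a=11^0·(≡10), b=11^1·(≡3) mod 11; (10|11)=-1, (3|11)=+1; (−1)^{0·1·5}·(-1)^1·(+1)^0 = -1.
v=3: a=3^4·(≡2), b=3^2·(≡1) mod 3; (2|3)=-1, (1|3)=+1; (−1)^{4·2·1}·(-1)^2·(+1)^4 = +1.
(161, -4301 / ℚ) ramifies at {11, 23}: a division algebra.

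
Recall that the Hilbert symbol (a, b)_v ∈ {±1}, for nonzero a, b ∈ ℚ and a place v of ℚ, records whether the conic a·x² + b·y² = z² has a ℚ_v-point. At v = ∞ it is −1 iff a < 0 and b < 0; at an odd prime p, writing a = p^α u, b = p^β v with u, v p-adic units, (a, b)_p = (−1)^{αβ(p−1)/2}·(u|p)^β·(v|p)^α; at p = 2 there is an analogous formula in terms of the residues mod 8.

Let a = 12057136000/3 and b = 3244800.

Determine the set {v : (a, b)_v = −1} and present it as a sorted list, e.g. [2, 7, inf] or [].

[2, 3, 5, 7]

Mod squares: a ≡ 2730, b ≡ 3. Check v ∈ {∞, 2, 3, 5, 7, 13}.
v=7: a=7^3·(≡3), b=7^0·(≡6) mod 7; (3|7)=-1, (6|7)=-1; (−1)^{3·0·3}·(-1)^0·(-1)^3 = -1.
v=13: a=13^3·(≡8), b=13^2·(≡12) mod 13; (8|13)=-1, (12|13)=+1; (−1)^{3·2·6}·(-1)^2·(+1)^3 = +1.
v=2: v_2(a)=7, v_2(b)=8; units ≡ 5, 3 (mod 8); ε·ε+αω+βω = 0·1+7·1+8·1 ≡ 1  ⇒  (a,b)_2 = -1.
v=∞: 2730 > 0 and 3 > 0  ⇒  (a,b)_∞ = +1.
v=5: a=5^3·(≡1), b=5^2·(≡2) mod 5; (1|5)=+1, (2|5)=-1; (−1)^{3·2·2}·(+1)^2·(-1)^3 = -1.
v=3: a=3^-1·(≡1), b=3^1·(≡1) mod 3; (1|3)=+1, (1|3)=+1; (−1)^{-1·1·1}·(+1)^1·(+1)^-1 = -1.
|Ram(2730, 3)| = 4, even; anisotropic at {2, 3, 5, 7}.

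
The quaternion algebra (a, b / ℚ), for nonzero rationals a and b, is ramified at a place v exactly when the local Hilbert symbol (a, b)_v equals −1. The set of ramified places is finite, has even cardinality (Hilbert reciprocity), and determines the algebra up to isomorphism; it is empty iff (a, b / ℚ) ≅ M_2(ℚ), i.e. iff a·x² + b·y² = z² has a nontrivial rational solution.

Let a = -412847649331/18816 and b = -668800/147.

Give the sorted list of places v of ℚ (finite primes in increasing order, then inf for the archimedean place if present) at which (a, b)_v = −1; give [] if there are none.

[2, 11, 19, inf]

(a, b) ≡ (-114, -1254) mod (ℚ^×)²; places V = {2, 3, 5, 7, 11, 13, 17, 19, 23, 29, ∞}.
(a,b)_∞: sgn(-114)=−, sgn(-1254)=−, so -1.
(a,b)_7: α=-2, u≡5; β=-2, v≡5 (mod 7); (5|7)=-1, (5|7)=-1; sign (−1)^0·-1^-2·-1^-2 = +1.
(a,b)_19: α=1, u≡18; β=1, v≡10 (mod 19); (18|19)=-1, (10|19)=-1; sign (−1)^1·-1^1·-1^1 = -1.
(a,b)_13: α=2, u≡10; β=0, v≡6 (mod 13); (10|13)=+1, (6|13)=-1; sign (−1)^0·+1^0·-1^2 = +1.
(a,b)_5: α=0, u≡4; β=2, v≡4 (mod 5); (4|5)=+1, (4|5)=+1; sign (−1)^0·+1^2·+1^0 = +1.
(a,b)_3: α=-1, u≡1; β=-1, v≡2 (mod 3); (1|3)=+1, (2|3)=-1; sign (−1)^1·+1^-1·-1^-1 = +1.
(a,b)_11: α=0, u≡8; β=1, v≡2 (mod 11); (8|11)=-1, (2|11)=-1; sign (−1)^0·-1^1·-1^0 = -1.
(a,b)_29: α=2, u≡17; β=0, v≡28 (mod 29); (17|29)=-1, (28|29)=+1; sign (−1)^0·-1^0·+1^2 = +1.
(a,b)_2: α=-7, β=7; u≡7, v≡5 (mod 8); ε(u)ε(v)=1·0, αω(v)=-7·1, βω(u)=7·0; sum ≡ 1  ⇒  -1.
(a,b)_17: α=2, u≡12; β=0, v≡9 (mod 17); (12|17)=-1, (9|17)=+1; sign (−1)^0·-1^0·+1^2 = +1.
(a,b)_23: α=2, u≡13; β=0, v≡7 (mod 23); (13|23)=+1, (7|23)=-1; sign (−1)^0·+1^0·-1^2 = +1.
|Ram(-114, -1254)| = 4, even; anisotropic at {2, 11, 19, ∞}.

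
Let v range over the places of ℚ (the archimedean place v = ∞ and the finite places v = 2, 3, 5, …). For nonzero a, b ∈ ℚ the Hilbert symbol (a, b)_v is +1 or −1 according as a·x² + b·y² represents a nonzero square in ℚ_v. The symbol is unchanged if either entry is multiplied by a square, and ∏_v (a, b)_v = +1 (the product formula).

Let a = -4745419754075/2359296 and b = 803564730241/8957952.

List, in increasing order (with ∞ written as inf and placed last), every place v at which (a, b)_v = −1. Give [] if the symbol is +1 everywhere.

[7, 23, 29, 31]

(a, b) ≡ (-1547, 806403) mod (ℚ^×)²; places V = {2, 3, 5, 7, 11, 13, 17, 19, 23, 29, 31, 53, ∞}.
(a,b)_17: α=1, u≡14; β=0, v≡13 (mod 17); (14|17)=-1, (13|17)=+1; sign (−1)^0·-1^0·+1^1 = +1.
(a,b)_19: α=2, u≡17; β=2, v≡11 (mod 19); (17|19)=+1, (11|19)=+1; sign (−1)^0·+1^2·+1^2 = +1.
(a,b)_23: α=0, u≡20; β=1, v≡12 (mod 23); (20|23)=-1, (12|23)=+1; sign (−1)^0·-1^1·+1^0 = -1.
(a,b)_7: α=1, u≡5; β=2, v≡6 (mod 7); (5|7)=-1, (6|7)=-1; sign (−1)^0·-1^2·-1^1 = -1.
(a,b)_2: α=-18, β=-12; u≡5, v≡3 (mod 8); ε(u)ε(v)=0·1, αω(v)=-18·1, βω(u)=-12·1; sum ≡ 0  ⇒  +1.
(a,b)_13: α=1, u≡7; β=3, v≡8 (mod 13); (7|13)=-1, (8|13)=-1; sign (−1)^0·-1^3·-1^1 = +1.
(a,b)_3: α=-2, u≡1; β=-7, v≡1 (mod 3); (1|3)=+1, (1|3)=+1; sign (−1)^0·+1^-7·+1^-2 = +1.
(a,b)_53: α=2, u≡29; β=0, v≡32 (mod 53); (29|53)=+1, (32|53)=-1; sign (−1)^0·+1^0·-1^2 = +1.
(a,b)_29: α=0, u≡11; β=1, v≡28 (mod 29); (11|29)=-1, (28|29)=+1; sign (−1)^0·-1^1·+1^0 = -1.
(a,b)_5: α=2, u≡2; β=0, v≡3 (mod 5); (2|5)=-1, (3|5)=-1; sign (−1)^0·-1^0·-1^2 = +1.
(a,b)_∞: sgn(-1547)=−, sgn(806403)=+, so +1.
(a,b)_31: α=0, u≡6; β=1, v≡4 (mod 31); (6|31)=-1, (4|31)=+1; sign (−1)^0·-1^1·+1^0 = -1.
(a,b)_11: α=2, u≡5; β=0, v≡3 (mod 11); (5|11)=+1, (3|11)=+1; sign (−1)^0·+1^0·+1^2 = +1.
Ram(-1547, 806403) = {7, 23, 29, 31}; no ℚ_7-point on the conic.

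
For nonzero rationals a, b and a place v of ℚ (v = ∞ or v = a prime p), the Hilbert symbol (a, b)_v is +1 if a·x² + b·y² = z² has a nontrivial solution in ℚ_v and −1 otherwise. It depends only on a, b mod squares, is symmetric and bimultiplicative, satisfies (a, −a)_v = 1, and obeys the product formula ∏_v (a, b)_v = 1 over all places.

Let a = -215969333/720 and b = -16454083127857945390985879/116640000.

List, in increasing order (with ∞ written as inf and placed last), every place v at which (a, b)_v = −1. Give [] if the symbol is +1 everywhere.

Mod squares: a ≡ -2185, b ≡ -81719. Check v ∈ {∞, 2, 3, 5, 11, 13, 17, 19, 23, 37}.
v=17: a=17^0·(≡13), b=17^3·(≡4) mod 17; (13|17)=+1, (4|17)=+1; (−1)^{0·3·8}·(+1)^3·(+1)^0 = +1.
v=11: a=11^0·(≡5), b=11^3·(≡7) mod 11; (5|11)=+1, (7|11)=-1; (−1)^{0·3·5}·(+1)^3·(-1)^0 = +1.
v=∞: -2185 < 0 and -81719 < 0  ⇒  (a,b)_∞ = -1.
v=37: a=37^2·(≡5), b=37^2·(≡32) mod 37; (5|37)=-1, (32|37)=-1; (−1)^{2·2·18}·(-1)^2·(-1)^2 = +1.
v=19: a=19^3·(≡2), b=19^7·(≡3) mod 19; (2|19)=-1, (3|19)=-1; (−1)^{3·7·9}·(-1)^7·(-1)^3 = -1.
v=13: a=13^0·(≡1), b=13^2·(≡9) mod 13; (1|13)=+1, (9|13)=+1; (−1)^{0·2·6}·(+1)^2·(+1)^0 = +1.
v=5: a=5^-1·(≡3), b=5^-4·(≡4) mod 5; (3|5)=-1, (4|5)=+1; (−1)^{-1·-4·2}·(-1)^-4·(+1)^-1 = +1.
v=3: a=3^-2·(≡2), b=3^-6·(≡1) mod 3; (2|3)=-1, (1|3)=+1; (−1)^{-2·-6·1}·(-1)^-6·(+1)^-2 = +1.
v=2: v_2(a)=-4, v_2(b)=-8; units ≡ 7, 1 (mod 8); ε·ε+αω+βω = 1·0+-4·0+-8·0 ≡ 0  ⇒  (a,b)_2 = +1.
v=23: a=23^1·(≡21), b=23^3·(≡16) mod 23; (21|23)=-1, (16|23)=+1; (−1)^{1·3·11}·(-1)^3·(+1)^1 = +1.
Ram(-2185, -81719) = {19, ∞}; no ℚ_19-point on the conic.

[19, inf]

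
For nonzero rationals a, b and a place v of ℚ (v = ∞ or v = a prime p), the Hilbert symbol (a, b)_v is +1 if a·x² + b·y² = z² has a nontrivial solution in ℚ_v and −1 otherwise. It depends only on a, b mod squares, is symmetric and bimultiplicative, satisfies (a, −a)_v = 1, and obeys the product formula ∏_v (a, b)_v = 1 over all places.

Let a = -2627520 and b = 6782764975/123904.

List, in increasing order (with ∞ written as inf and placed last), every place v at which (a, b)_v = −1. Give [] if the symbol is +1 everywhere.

(a, b) ≡ (-41055, 391) mod (ℚ^×)²; places V = {2, 3, 5, 7, 11, 17, 23, ∞}.
(a,b)_∞: sgn(-41055)=−, sgn(391)=+, so +1.
(a,b)_23: α=1, u≡1; β=1, v≡15 (mod 23); (1|23)=+1, (15|23)=-1; sign (−1)^1·+1^1·-1^1 = +1.
(a,b)_17: α=1, u≡4; β=3, v≡7 (mod 17); (4|17)=+1, (7|17)=-1; sign (−1)^0·+1^3·-1^1 = -1.
(a,b)_2: α=6, β=-10; u≡1, v≡7 (mod 8); ε(u)ε(v)=0·1, αω(v)=6·0, βω(u)=-10·0; sum ≡ 0  ⇒  +1.
(a,b)_5: α=1, u≡1; β=2, v≡1 (mod 5); (1|5)=+1, (1|5)=+1; sign (−1)^0·+1^2·+1^1 = +1.
(a,b)_3: α=1, u≡1; β=0, v≡1 (mod 3); (1|3)=+1, (1|3)=+1; sign (−1)^0·+1^0·+1^1 = +1.
(a,b)_11: α=0, u≡6; β=-2, v≡8 (mod 11); (6|11)=-1, (8|11)=-1; sign (−1)^0·-1^-2·-1^0 = +1.
(a,b)_7: α=1, u≡1; β=4, v≡5 (mod 7); (1|7)=+1, (5|7)=-1; sign (−1)^0·+1^4·-1^1 = -1.
Ram(-41055, 391) = {7, 17}; no ℚ_7-point on the conic.

[7, 17]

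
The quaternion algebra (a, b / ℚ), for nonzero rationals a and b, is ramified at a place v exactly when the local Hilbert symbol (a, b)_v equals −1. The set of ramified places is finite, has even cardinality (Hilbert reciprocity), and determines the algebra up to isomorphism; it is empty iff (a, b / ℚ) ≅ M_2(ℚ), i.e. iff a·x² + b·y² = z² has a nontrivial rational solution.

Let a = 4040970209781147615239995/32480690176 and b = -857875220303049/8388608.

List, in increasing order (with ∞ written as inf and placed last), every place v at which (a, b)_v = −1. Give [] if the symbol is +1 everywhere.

[5, 13]

(a, b) ≡ (20995, -2) mod (ℚ^×)²; places V = {2, 3, 5, 7, 11, 13, 17, 19, 29, 47, ∞}.
(a,b)_17: α=1, u≡11; β=0, v≡16 (mod 17); (11|17)=-1, (16|17)=+1; sign (−1)^0·-1^0·+1^1 = +1.
(a,b)_47: α=2, u≡23; β=2, v≡30 (mod 47); (23|47)=-1, (30|47)=-1; sign (−1)^0·-1^2·-1^2 = +1.
(a,b)_5: α=1, u≡4; β=0, v≡2 (mod 5); (4|5)=+1, (2|5)=-1; sign (−1)^0·+1^0·-1^1 = -1.
(a,b)_29: α=6, u≡16; β=4, v≡17 (mod 29); (16|29)=+1, (17|29)=-1; sign (−1)^0·+1^4·-1^6 = +1.
(a,b)_∞: sgn(20995)=+, sgn(-2)=−, so +1.
(a,b)_11: α=-2, u≡8; β=0, v≡1 (mod 11); (8|11)=-1, (1|11)=+1; sign (−1)^0·-1^0·+1^-2 = +1.
(a,b)_2: α=-28, β=-23; u≡3, v≡7 (mod 8); ε(u)ε(v)=1·1, αω(v)=-28·0, βω(u)=-23·1; sum ≡ 0  ⇒  +1.
(a,b)_7: α=4, u≡1; β=0, v≡6 (mod 7); (1|7)=+1, (6|7)=-1; sign (−1)^0·+1^0·-1^4 = +1.
(a,b)_19: α=3, u≡13; β=2, v≡5 (mod 19); (13|19)=-1, (5|19)=+1; sign (−1)^0·-1^2·+1^3 = +1.
(a,b)_13: α=3, u≡10; β=2, v≡7 (mod 13); (10|13)=+1, (7|13)=-1; sign (−1)^0·+1^2·-1^3 = -1.
(a,b)_3: α=0, u≡1; β=2, v≡1 (mod 3); (1|3)=+1, (1|3)=+1; sign (−1)^0·+1^2·+1^0 = +1.
(20995, -2 / ℚ) ramifies at {5, 13}: a division algebra.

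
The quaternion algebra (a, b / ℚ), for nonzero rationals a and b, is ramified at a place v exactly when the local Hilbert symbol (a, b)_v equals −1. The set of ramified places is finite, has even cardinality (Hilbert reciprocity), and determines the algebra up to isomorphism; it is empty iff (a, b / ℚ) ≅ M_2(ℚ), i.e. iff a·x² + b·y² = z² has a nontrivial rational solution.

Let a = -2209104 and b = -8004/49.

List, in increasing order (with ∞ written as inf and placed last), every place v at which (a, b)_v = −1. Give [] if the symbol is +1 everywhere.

[2, 23, 29, inf]

Mod squares: a ≡ -29, b ≡ -2001. Check v ∈ {∞, 2, 3, 7, 23, 29}.
v=3: a=3^2·(≡1), b=3^1·(≡2) mod 3; (1|3)=+1, (2|3)=-1; (−1)^{2·1·1}·(+1)^1·(-1)^2 = +1.
v=23: a=23^2·(≡10), b=23^1·(≡22) mod 23; (10|23)=-1, (22|23)=-1; (−1)^{2·1·11}·(-1)^1·(-1)^2 = -1.
v=7: a=7^0·(≡5), b=7^-2·(≡4) mod 7; (5|7)=-1, (4|7)=+1; (−1)^{0·-2·3}·(-1)^-2·(+1)^0 = +1.
v=29: a=29^1·(≡7), b=29^1·(≡21) mod 29; (7|29)=+1, (21|29)=-1; (−1)^{1·1·14}·(+1)^1·(-1)^1 = -1.
v=2: v_2(a)=4, v_2(b)=2; units ≡ 3, 7 (mod 8); ε·ε+αω+βω = 1·1+4·0+2·1 ≡ 1  ⇒  (a,b)_2 = -1.
v=∞: -29 < 0 and -2001 < 0  ⇒  (a,b)_∞ = -1.
|Ram(-29, -2001)| = 4, even; anisotropic at {2, 23, 29, ∞}.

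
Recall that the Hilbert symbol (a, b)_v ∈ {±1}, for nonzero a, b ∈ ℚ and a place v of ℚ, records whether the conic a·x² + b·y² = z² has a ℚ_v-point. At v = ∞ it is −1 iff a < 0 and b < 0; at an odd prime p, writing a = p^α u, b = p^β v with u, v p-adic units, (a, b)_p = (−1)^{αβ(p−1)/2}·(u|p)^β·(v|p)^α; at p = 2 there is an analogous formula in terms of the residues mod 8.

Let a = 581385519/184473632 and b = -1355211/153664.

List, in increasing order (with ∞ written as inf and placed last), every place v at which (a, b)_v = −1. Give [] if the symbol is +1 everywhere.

[2, 13]

(a, b) ≡ (78, -11) mod (ℚ^×)²; places V = {2, 3, 7, 11, 13, ∞}.
(a,b)_∞: sgn(78)=+, sgn(-11)=−, so +1.
(a,b)_13: α=3, u≡5; β=2, v≡7 (mod 13); (5|13)=-1, (7|13)=-1; sign (−1)^0·-1^2·-1^3 = -1.
(a,b)_7: α=-8, u≡2; β=-4, v≡3 (mod 7); (2|7)=+1, (3|7)=-1; sign (−1)^0·+1^-4·-1^-8 = +1.
(a,b)_2: α=-5, β=-6; u≡7, v≡5 (mod 8); ε(u)ε(v)=1·0, αω(v)=-5·1, βω(u)=-6·0; sum ≡ 1  ⇒  -1.
(a,b)_11: α=2, u≡3; β=1, v≡2 (mod 11); (3|11)=+1, (2|11)=-1; sign (−1)^0·+1^1·-1^2 = +1.
(a,b)_3: α=7, u≡2; β=6, v≡1 (mod 3); (2|3)=-1, (1|3)=+1; sign (−1)^0·-1^6·+1^7 = +1.
|Ram(78, -11)| = 2, even; anisotropic at {2, 13}.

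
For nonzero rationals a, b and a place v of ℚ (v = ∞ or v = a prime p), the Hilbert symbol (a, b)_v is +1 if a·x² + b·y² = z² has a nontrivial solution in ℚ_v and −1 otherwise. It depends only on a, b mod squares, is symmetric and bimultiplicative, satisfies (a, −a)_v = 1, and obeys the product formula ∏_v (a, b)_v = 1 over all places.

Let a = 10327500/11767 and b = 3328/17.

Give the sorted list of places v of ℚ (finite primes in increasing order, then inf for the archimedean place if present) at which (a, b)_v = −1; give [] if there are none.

Mod squares: a ≡ 357, b ≡ 221. Check v ∈ {∞, 2, 3, 5, 7, 13, 17, 41}.
v=7: a=7^-1·(≡1), b=7^0·(≡1) mod 7; (1|7)=+1, (1|7)=+1; (−1)^{-1·0·3}·(+1)^0·(+1)^-1 = +1.
v=17: a=17^1·(≡13), b=17^-1·(≡13) mod 17; (13|17)=+1, (13|17)=+1; (−1)^{1·-1·8}·(+1)^-1·(+1)^1 = +1.
v=13: a=13^0·(≡7), b=13^1·(≡12) mod 13; (7|13)=-1, (12|13)=+1; (−1)^{0·1·6}·(-1)^1·(+1)^0 = -1.
v=5: a=5^4·(≡2), b=5^0·(≡4) mod 5; (2|5)=-1, (4|5)=+1; (−1)^{4·0·2}·(-1)^0·(+1)^4 = +1.
v=∞: 357 > 0 and 221 > 0  ⇒  (a,b)_∞ = +1.
v=41: a=41^-2·(≡19), b=41^0·(≡39) mod 41; (19|41)=-1, (39|41)=+1; (−1)^{-2·0·20}·(-1)^0·(+1)^-2 = +1.
v=2: v_2(a)=2, v_2(b)=8; units ≡ 5, 5 (mod 8); ε·ε+αω+βω = 0·0+2·1+8·1 ≡ 0  ⇒  (a,b)_2 = +1.
v=3: a=3^5·(≡2), b=3^0·(≡2) mod 3; (2|3)=-1, (2|3)=-1; (−1)^{5·0·1}·(-1)^0·(-1)^5 = -1.
Ram(357, 221) = {3, 13}; no ℚ_3-point on the conic.

[3, 13]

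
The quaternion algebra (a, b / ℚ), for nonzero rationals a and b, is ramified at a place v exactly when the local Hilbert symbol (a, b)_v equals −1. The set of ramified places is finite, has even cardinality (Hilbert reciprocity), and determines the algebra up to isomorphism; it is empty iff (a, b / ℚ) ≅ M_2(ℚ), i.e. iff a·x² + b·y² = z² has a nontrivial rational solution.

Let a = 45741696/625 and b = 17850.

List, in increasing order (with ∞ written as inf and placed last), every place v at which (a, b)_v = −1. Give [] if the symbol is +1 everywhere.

[7, 11]

(a, b) ≡ (14586, 714) mod (ℚ^×)²; places V = {2, 3, 5, 7, 11, 13, 17, ∞}.
(a,b)_17: α=1, u≡1; β=1, v≡13 (mod 17); (1|17)=+1, (13|17)=+1; sign (−1)^0·+1^1·+1^1 = +1.
(a,b)_2: α=7, β=1; u≡5, v≡5 (mod 8); ε(u)ε(v)=0·0, αω(v)=7·1, βω(u)=1·1; sum ≡ 0  ⇒  +1.
(a,b)_13: α=1, u≡12; β=0, v≡1 (mod 13); (12|13)=+1, (1|13)=+1; sign (−1)^0·+1^0·+1^1 = +1.
(a,b)_∞: sgn(14586)=+, sgn(714)=+, so +1.
(a,b)_3: α=1, u≡2; β=1, v≡1 (mod 3); (2|3)=-1, (1|3)=+1; sign (−1)^1·-1^1·+1^1 = +1.
(a,b)_5: α=-4, u≡1; β=2, v≡4 (mod 5); (1|5)=+1, (4|5)=+1; sign (−1)^0·+1^2·+1^-4 = +1.
(a,b)_11: α=1, u≡8; β=0, v≡8 (mod 11); (8|11)=-1, (8|11)=-1; sign (−1)^0·-1^0·-1^1 = -1.
(a,b)_7: α=2, u≡6; β=1, v≡2 (mod 7); (6|7)=-1, (2|7)=+1; sign (−1)^0·-1^1·+1^2 = -1.
|Ram(14586, 714)| = 2, even; anisotropic at {7, 11}.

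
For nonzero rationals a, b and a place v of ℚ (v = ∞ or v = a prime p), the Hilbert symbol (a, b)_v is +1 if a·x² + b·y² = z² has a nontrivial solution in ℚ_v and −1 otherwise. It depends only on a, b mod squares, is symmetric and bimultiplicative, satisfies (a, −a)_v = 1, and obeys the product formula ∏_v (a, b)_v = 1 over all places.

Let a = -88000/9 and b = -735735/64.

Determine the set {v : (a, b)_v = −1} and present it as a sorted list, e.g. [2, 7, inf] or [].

[3, 5, 11, inf]

(a, b) ≡ (-55, -15015) mod (ℚ^×)²; places V = {2, 3, 5, 7, 11, 13, ∞}.
(a,b)_5: α=3, u≡4; β=1, v≡2 (mod 5); (4|5)=+1, (2|5)=-1; sign (−1)^0·+1^1·-1^3 = -1.
(a,b)_7: α=0, u≡2; β=3, v≡4 (mod 7); (2|7)=+1, (4|7)=+1; sign (−1)^0·+1^3·+1^0 = +1.
(a,b)_3: α=-2, u≡2; β=1, v≡2 (mod 3); (2|3)=-1, (2|3)=-1; sign (−1)^0·-1^1·-1^-2 = -1.
(a,b)_∞: sgn(-55)=−, sgn(-15015)=−, so -1.
(a,b)_13: α=0, u≡4; β=1, v≡6 (mod 13); (4|13)=+1, (6|13)=-1; sign (−1)^0·+1^1·-1^0 = +1.
(a,b)_11: α=1, u≡7; β=1, v≡8 (mod 11); (7|11)=-1, (8|11)=-1; sign (−1)^1·-1^1·-1^1 = -1.
(a,b)_2: α=6, β=-6; u≡1, v≡1 (mod 8); ε(u)ε(v)=0·0, αω(v)=6·0, βω(u)=-6·0; sum ≡ 0  ⇒  +1.
|Ram(-55, -15015)| = 4, even; anisotropic at {3, 5, 11, ∞}.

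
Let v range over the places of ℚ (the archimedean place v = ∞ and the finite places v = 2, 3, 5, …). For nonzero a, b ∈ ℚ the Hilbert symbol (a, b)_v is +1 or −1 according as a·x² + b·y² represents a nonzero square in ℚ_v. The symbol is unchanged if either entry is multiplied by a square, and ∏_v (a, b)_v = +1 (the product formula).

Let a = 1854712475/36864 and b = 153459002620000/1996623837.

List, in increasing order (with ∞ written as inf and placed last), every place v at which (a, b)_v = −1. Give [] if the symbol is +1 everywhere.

[11, 13]

(a, b) ≡ (11, 286) mod (ℚ^×)²; places V = {2, 3, 5, 7, 11, 13, 17, 53, ∞}.
(a,b)_13: α=0, u≡2; β=-1, v≡4 (mod 13); (2|13)=-1, (4|13)=+1; sign (−1)^0·-1^-1·+1^0 = -1.
(a,b)_11: α=1, u≡1; β=3, v≡4 (mod 11); (1|11)=+1, (4|11)=+1; sign (−1)^1·+1^3·+1^1 = -1.
(a,b)_3: α=-2, u≡2; β=-12, v≡1 (mod 3); (2|3)=-1, (1|3)=+1; sign (−1)^0·-1^-12·+1^-2 = +1.
(a,b)_∞: sgn(11)=+, sgn(286)=+, so +1.
(a,b)_17: α=0, u≡6; β=-2, v≡11 (mod 17); (6|17)=-1, (11|17)=-1; sign (−1)^0·-1^-2·-1^0 = +1.
(a,b)_7: α=4, u≡2; β=8, v≡3 (mod 7); (2|7)=+1, (3|7)=-1; sign (−1)^0·+1^8·-1^4 = +1.
(a,b)_5: α=2, u≡1; β=4, v≡1 (mod 5); (1|5)=+1, (1|5)=+1; sign (−1)^0·+1^4·+1^2 = +1.
(a,b)_53: α=2, u≡11; β=0, v≡33 (mod 53); (11|53)=+1, (33|53)=-1; sign (−1)^0·+1^0·-1^2 = +1.
(a,b)_2: α=-12, β=5; u≡3, v≡7 (mod 8); ε(u)ε(v)=1·1, αω(v)=-12·0, βω(u)=5·1; sum ≡ 0  ⇒  +1.
|Ram(11, 286)| = 2, even; anisotropic at {11, 13}.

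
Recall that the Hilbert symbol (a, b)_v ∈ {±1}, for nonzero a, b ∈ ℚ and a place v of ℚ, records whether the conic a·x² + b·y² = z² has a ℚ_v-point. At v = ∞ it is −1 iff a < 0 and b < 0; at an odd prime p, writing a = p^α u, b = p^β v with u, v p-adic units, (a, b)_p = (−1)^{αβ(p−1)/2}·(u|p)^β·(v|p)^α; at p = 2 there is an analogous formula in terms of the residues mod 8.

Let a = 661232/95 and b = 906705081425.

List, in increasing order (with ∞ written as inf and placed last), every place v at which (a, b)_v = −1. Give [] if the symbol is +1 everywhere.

Mod squares: a ≡ 13585, b ≡ 17. Check v ∈ {∞, 2, 5, 11, 13, 17, 19}.
v=17: a=17^2·(≡1), b=17^3·(≡4) mod 17; (1|17)=+1, (4|17)=+1; (−1)^{2·3·8}·(+1)^3·(+1)^2 = +1.
v=∞: 13585 > 0 and 17 > 0  ⇒  (a,b)_∞ = +1.
v=2: v_2(a)=4, v_2(b)=0; units ≡ 1, 1 (mod 8); ε·ε+αω+βω = 0·0+4·0+0·0 ≡ 0  ⇒  (a,b)_2 = +1.
v=13: a=13^1·(≡2), b=13^2·(≡1) mod 13; (2|13)=-1, (1|13)=+1; (−1)^{1·2·6}·(-1)^2·(+1)^1 = +1.
v=11: a=11^1·(≡9), b=11^2·(≡8) mod 11; (9|11)=+1, (8|11)=-1; (−1)^{1·2·5}·(+1)^2·(-1)^1 = -1.
v=19: a=19^-1·(≡14), b=19^2·(≡7) mod 19; (14|19)=-1, (7|19)=+1; (−1)^{-1·2·9}·(-1)^2·(+1)^-1 = +1.
v=5: a=5^-1·(≡3), b=5^2·(≡2) mod 5; (3|5)=-1, (2|5)=-1; (−1)^{-1·2·2}·(-1)^2·(-1)^-1 = -1.
|Ram(13585, 17)| = 2, even; anisotropic at {5, 11}.

[5, 11]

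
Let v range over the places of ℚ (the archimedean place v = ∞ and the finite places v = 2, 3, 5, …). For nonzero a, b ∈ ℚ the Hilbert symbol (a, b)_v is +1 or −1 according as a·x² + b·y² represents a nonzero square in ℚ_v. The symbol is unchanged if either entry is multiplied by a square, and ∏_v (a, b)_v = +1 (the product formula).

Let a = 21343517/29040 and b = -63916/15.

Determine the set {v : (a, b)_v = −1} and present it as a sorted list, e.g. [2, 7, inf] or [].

[2, 3, 5, 23]

Mod squares: a ≡ 6555, b ≡ -285. Check v ∈ {∞, 2, 3, 5, 11, 13, 17, 19, 23, 29}.
v=3: a=3^-1·(≡1), b=3^-1·(≡1) mod 3; (1|3)=+1, (1|3)=+1; (−1)^{-1·-1·1}·(+1)^-1·(+1)^-1 = -1.
v=11: a=11^-2·(≡7), b=11^0·(≡4) mod 11; (7|11)=-1, (4|11)=+1; (−1)^{-2·0·5}·(-1)^0·(+1)^-2 = +1.
v=29: a=29^0·(≡22), b=29^2·(≡22) mod 29; (22|29)=+1, (22|29)=+1; (−1)^{0·2·14}·(+1)^2·(+1)^0 = +1.
v=19: a=19^1·(≡15), b=19^1·(≡5) mod 19; (15|19)=-1, (5|19)=+1; (−1)^{1·1·9}·(-1)^1·(+1)^1 = +1.
v=5: a=5^-1·(≡4), b=5^-1·(≡3) mod 5; (4|5)=+1, (3|5)=-1; (−1)^{-1·-1·2}·(+1)^-1·(-1)^-1 = -1.
v=2: v_2(a)=-4, v_2(b)=2; units ≡ 3, 3 (mod 8); ε·ε+αω+βω = 1·1+-4·1+2·1 ≡ 1  ⇒  (a,b)_2 = -1.
v=17: a=17^2·(≡14), b=17^0·(≡15) mod 17; (14|17)=-1, (15|17)=+1; (−1)^{2·0·8}·(-1)^0·(+1)^2 = +1.
v=23: a=23^1·(≡13), b=23^0·(≡20) mod 23; (13|23)=+1, (20|23)=-1; (−1)^{1·0·11}·(+1)^0·(-1)^1 = -1.
v=13: a=13^2·(≡1), b=13^0·(≡9) mod 13; (1|13)=+1, (9|13)=+1; (−1)^{2·0·6}·(+1)^0·(+1)^2 = +1.
v=∞: 6555 > 0 and -285 < 0  ⇒  (a,b)_∞ = +1.
Ram(6555, -285) = {2, 3, 5, 23}; no ℚ_2-point on the conic.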